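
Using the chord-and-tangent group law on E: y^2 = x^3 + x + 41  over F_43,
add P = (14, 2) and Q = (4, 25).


P != Q, so use the chord formula.
s = (y2 - y1) / (x2 - x1) = (23) / (33) mod 43 = 2
x3 = s^2 - x1 - x2 mod 43 = 2^2 - 14 - 4 = 29
y3 = s (x1 - x3) - y1 mod 43 = 2 * (14 - 29) - 2 = 11

P + Q = (29, 11)


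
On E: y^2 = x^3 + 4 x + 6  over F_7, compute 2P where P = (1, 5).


Doubling: s = (3 x1^2 + a) / (2 y1)
s = (3*1^2 + 4) / (2*5) mod 7 = 0
x3 = s^2 - 2 x1 mod 7 = 0^2 - 2*1 = 5
y3 = s (x1 - x3) - y1 mod 7 = 0 * (1 - 5) - 5 = 2

2P = (5, 2)


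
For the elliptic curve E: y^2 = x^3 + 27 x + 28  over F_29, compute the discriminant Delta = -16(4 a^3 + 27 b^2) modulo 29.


4 a^3 + 27 b^2 = 4*27^3 + 27*28^2 = 78732 + 21168 = 99900
Delta = -16 * (99900) = -1598400
Delta mod 29 = 22

Delta = 22 (mod 29)


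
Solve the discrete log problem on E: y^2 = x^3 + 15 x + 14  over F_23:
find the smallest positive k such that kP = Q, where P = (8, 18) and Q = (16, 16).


Enumerate multiples of P until we hit Q = (16, 16):
  1P = (8, 18)
  2P = (7, 5)
  3P = (16, 16)
Match found at i = 3.

k = 3


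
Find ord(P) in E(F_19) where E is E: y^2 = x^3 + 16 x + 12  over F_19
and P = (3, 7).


Compute successive multiples of P until we hit O:
  1P = (3, 7)
  2P = (14, 4)
  3P = (6, 18)
  4P = (15, 6)
  5P = (8, 14)
  6P = (13, 17)
  7P = (4, 11)
  8P = (9, 7)
  ... (continuing to 19P)
  19P = O

ord(P) = 19


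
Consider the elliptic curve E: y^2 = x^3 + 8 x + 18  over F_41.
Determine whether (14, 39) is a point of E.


Check whether y^2 = x^3 + 8 x + 18 (mod 41) for (x, y) = (14, 39).
LHS: y^2 = 39^2 mod 41 = 4
RHS: x^3 + 8 x + 18 = 14^3 + 8*14 + 18 mod 41 = 4
LHS = RHS

Yes, on the curve


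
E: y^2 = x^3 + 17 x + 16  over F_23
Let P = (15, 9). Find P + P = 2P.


Doubling: s = (3 x1^2 + a) / (2 y1)
s = (3*15^2 + 17) / (2*9) mod 23 = 18
x3 = s^2 - 2 x1 mod 23 = 18^2 - 2*15 = 18
y3 = s (x1 - x3) - y1 mod 23 = 18 * (15 - 18) - 9 = 6

2P = (18, 6)


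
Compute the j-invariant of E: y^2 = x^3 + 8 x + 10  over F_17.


Delta = -16(4 a^3 + 27 b^2) mod 17 = 5
-1728 * (4 a)^3 = -1728 * (4*8)^3 mod 17 = 3
j = 3 * 5^(-1) mod 17 = 4

j = 4 (mod 17)


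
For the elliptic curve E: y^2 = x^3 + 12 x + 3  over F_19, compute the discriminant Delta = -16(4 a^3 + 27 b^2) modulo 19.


4 a^3 + 27 b^2 = 4*12^3 + 27*3^2 = 6912 + 243 = 7155
Delta = -16 * (7155) = -114480
Delta mod 19 = 14

Delta = 14 (mod 19)


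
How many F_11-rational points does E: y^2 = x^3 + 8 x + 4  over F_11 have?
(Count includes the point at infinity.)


For each x in F_11, count y with y^2 = x^3 + 8 x + 4 mod 11:
  x = 0: RHS = 4, y in [2, 9]  -> 2 point(s)
  x = 3: RHS = 0, y in [0]  -> 1 point(s)
  x = 4: RHS = 1, y in [1, 10]  -> 2 point(s)
  x = 5: RHS = 4, y in [2, 9]  -> 2 point(s)
  x = 6: RHS = 4, y in [2, 9]  -> 2 point(s)
Affine points: 9. Add the point at infinity: total = 10.

#E(F_11) = 10


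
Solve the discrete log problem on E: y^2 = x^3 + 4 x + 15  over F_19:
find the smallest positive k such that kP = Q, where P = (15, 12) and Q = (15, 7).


Enumerate multiples of P until we hit Q = (15, 7):
  1P = (15, 12)
  2P = (9, 1)
  3P = (1, 1)
  4P = (1, 18)
  5P = (9, 18)
  6P = (15, 7)
Match found at i = 6.

k = 6


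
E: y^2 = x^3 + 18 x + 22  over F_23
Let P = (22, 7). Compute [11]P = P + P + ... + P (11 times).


k = 11 = 1011_2 (binary, LSB first: 1101)
Double-and-add from P = (22, 7):
  bit 0 = 1: acc = O + (22, 7) = (22, 7)
  bit 1 = 1: acc = (22, 7) + (10, 11) = (9, 4)
  bit 2 = 0: acc unchanged = (9, 4)
  bit 3 = 1: acc = (9, 4) + (16, 17) = (16, 6)

11P = (16, 6)


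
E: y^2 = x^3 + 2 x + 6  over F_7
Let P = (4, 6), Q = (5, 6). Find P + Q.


P != Q, so use the chord formula.
s = (y2 - y1) / (x2 - x1) = (0) / (1) mod 7 = 0
x3 = s^2 - x1 - x2 mod 7 = 0^2 - 4 - 5 = 5
y3 = s (x1 - x3) - y1 mod 7 = 0 * (4 - 5) - 6 = 1

P + Q = (5, 1)


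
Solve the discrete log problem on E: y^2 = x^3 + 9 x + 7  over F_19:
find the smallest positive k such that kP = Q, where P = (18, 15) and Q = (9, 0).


Enumerate multiples of P until we hit Q = (9, 0):
  1P = (18, 15)
  2P = (9, 0)
Match found at i = 2.

k = 2


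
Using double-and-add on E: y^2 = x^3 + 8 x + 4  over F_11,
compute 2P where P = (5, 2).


k = 2 = 10_2 (binary, LSB first: 01)
Double-and-add from P = (5, 2):
  bit 0 = 0: acc unchanged = O
  bit 1 = 1: acc = O + (6, 2) = (6, 2)

2P = (6, 2)


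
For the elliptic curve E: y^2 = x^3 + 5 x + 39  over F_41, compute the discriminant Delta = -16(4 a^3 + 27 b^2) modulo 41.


4 a^3 + 27 b^2 = 4*5^3 + 27*39^2 = 500 + 41067 = 41567
Delta = -16 * (41567) = -665072
Delta mod 41 = 30

Delta = 30 (mod 41)


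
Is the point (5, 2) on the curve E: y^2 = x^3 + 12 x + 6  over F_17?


Check whether y^2 = x^3 + 12 x + 6 (mod 17) for (x, y) = (5, 2).
LHS: y^2 = 2^2 mod 17 = 4
RHS: x^3 + 12 x + 6 = 5^3 + 12*5 + 6 mod 17 = 4
LHS = RHS

Yes, on the curve


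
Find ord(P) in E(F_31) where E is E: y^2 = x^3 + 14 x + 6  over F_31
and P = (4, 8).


Compute successive multiples of P until we hit O:
  1P = (4, 8)
  2P = (23, 23)
  3P = (23, 8)
  4P = (4, 23)
  5P = O

ord(P) = 5


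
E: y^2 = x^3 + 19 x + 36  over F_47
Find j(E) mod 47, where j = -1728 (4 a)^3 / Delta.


Delta = -16(4 a^3 + 27 b^2) mod 47 = 43
-1728 * (4 a)^3 = -1728 * (4*19)^3 mod 47 = 3
j = 3 * 43^(-1) mod 47 = 11

j = 11 (mod 47)


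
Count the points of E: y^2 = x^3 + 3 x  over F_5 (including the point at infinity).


For each x in F_5, count y with y^2 = x^3 + 3 x + 0 mod 5:
  x = 0: RHS = 0, y in [0]  -> 1 point(s)
  x = 1: RHS = 4, y in [2, 3]  -> 2 point(s)
  x = 2: RHS = 4, y in [2, 3]  -> 2 point(s)
  x = 3: RHS = 1, y in [1, 4]  -> 2 point(s)
  x = 4: RHS = 1, y in [1, 4]  -> 2 point(s)
Affine points: 9. Add the point at infinity: total = 10.

#E(F_5) = 10


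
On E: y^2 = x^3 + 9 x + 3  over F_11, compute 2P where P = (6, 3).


Doubling: s = (3 x1^2 + a) / (2 y1)
s = (3*6^2 + 9) / (2*3) mod 11 = 3
x3 = s^2 - 2 x1 mod 11 = 3^2 - 2*6 = 8
y3 = s (x1 - x3) - y1 mod 11 = 3 * (6 - 8) - 3 = 2

2P = (8, 2)


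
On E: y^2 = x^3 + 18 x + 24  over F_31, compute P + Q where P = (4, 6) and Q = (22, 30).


P != Q, so use the chord formula.
s = (y2 - y1) / (x2 - x1) = (24) / (18) mod 31 = 22
x3 = s^2 - x1 - x2 mod 31 = 22^2 - 4 - 22 = 24
y3 = s (x1 - x3) - y1 mod 31 = 22 * (4 - 24) - 6 = 19

P + Q = (24, 19)


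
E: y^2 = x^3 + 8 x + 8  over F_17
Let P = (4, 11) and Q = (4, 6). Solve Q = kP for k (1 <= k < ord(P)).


Enumerate multiples of P until we hit Q = (4, 6):
  1P = (4, 11)
  2P = (10, 0)
  3P = (4, 6)
Match found at i = 3.

k = 3


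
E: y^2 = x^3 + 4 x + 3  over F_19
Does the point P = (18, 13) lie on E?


Check whether y^2 = x^3 + 4 x + 3 (mod 19) for (x, y) = (18, 13).
LHS: y^2 = 13^2 mod 19 = 17
RHS: x^3 + 4 x + 3 = 18^3 + 4*18 + 3 mod 19 = 17
LHS = RHS

Yes, on the curve


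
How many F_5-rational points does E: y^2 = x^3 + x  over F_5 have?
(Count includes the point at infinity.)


For each x in F_5, count y with y^2 = x^3 + 1 x + 0 mod 5:
  x = 0: RHS = 0, y in [0]  -> 1 point(s)
  x = 2: RHS = 0, y in [0]  -> 1 point(s)
  x = 3: RHS = 0, y in [0]  -> 1 point(s)
Affine points: 3. Add the point at infinity: total = 4.

#E(F_5) = 4


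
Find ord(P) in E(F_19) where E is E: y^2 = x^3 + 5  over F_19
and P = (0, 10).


Compute successive multiples of P until we hit O:
  1P = (0, 10)
  2P = (0, 9)
  3P = O

ord(P) = 3


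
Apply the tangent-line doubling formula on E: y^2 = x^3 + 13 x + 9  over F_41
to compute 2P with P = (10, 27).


Doubling: s = (3 x1^2 + a) / (2 y1)
s = (3*10^2 + 13) / (2*27) mod 41 = 2
x3 = s^2 - 2 x1 mod 41 = 2^2 - 2*10 = 25
y3 = s (x1 - x3) - y1 mod 41 = 2 * (10 - 25) - 27 = 25

2P = (25, 25)


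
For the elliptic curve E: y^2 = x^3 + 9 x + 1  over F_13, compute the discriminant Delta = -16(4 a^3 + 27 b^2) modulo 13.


4 a^3 + 27 b^2 = 4*9^3 + 27*1^2 = 2916 + 27 = 2943
Delta = -16 * (2943) = -47088
Delta mod 13 = 11

Delta = 11 (mod 13)


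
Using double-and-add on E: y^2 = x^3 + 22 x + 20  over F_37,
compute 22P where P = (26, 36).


k = 22 = 10110_2 (binary, LSB first: 01101)
Double-and-add from P = (26, 36):
  bit 0 = 0: acc unchanged = O
  bit 1 = 1: acc = O + (32, 9) = (32, 9)
  bit 2 = 1: acc = (32, 9) + (17, 4) = (21, 7)
  bit 3 = 0: acc unchanged = (21, 7)
  bit 4 = 1: acc = (21, 7) + (16, 18) = (30, 35)

22P = (30, 35)


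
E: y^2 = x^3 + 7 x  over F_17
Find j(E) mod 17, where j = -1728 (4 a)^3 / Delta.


Delta = -16(4 a^3 + 27 b^2) mod 17 = 12
-1728 * (4 a)^3 = -1728 * (4*7)^3 mod 17 = 13
j = 13 * 12^(-1) mod 17 = 11

j = 11 (mod 17)


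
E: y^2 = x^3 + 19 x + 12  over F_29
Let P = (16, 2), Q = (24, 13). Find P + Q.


P != Q, so use the chord formula.
s = (y2 - y1) / (x2 - x1) = (11) / (8) mod 29 = 5
x3 = s^2 - x1 - x2 mod 29 = 5^2 - 16 - 24 = 14
y3 = s (x1 - x3) - y1 mod 29 = 5 * (16 - 14) - 2 = 8

P + Q = (14, 8)


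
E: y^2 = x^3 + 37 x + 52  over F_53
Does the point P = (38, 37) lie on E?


Check whether y^2 = x^3 + 37 x + 52 (mod 53) for (x, y) = (38, 37).
LHS: y^2 = 37^2 mod 53 = 44
RHS: x^3 + 37 x + 52 = 38^3 + 37*38 + 52 mod 53 = 44
LHS = RHS

Yes, on the curve


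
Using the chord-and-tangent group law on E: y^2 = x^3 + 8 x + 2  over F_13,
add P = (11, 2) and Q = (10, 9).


P != Q, so use the chord formula.
s = (y2 - y1) / (x2 - x1) = (7) / (12) mod 13 = 6
x3 = s^2 - x1 - x2 mod 13 = 6^2 - 11 - 10 = 2
y3 = s (x1 - x3) - y1 mod 13 = 6 * (11 - 2) - 2 = 0

P + Q = (2, 0)


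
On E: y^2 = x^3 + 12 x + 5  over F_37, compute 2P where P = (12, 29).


Doubling: s = (3 x1^2 + a) / (2 y1)
s = (3*12^2 + 12) / (2*29) mod 37 = 0
x3 = s^2 - 2 x1 mod 37 = 0^2 - 2*12 = 13
y3 = s (x1 - x3) - y1 mod 37 = 0 * (12 - 13) - 29 = 8

2P = (13, 8)


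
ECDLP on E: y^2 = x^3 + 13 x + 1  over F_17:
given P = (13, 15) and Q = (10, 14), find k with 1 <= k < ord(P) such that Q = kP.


Enumerate multiples of P until we hit Q = (10, 14):
  1P = (13, 15)
  2P = (10, 3)
  3P = (10, 14)
Match found at i = 3.

k = 3


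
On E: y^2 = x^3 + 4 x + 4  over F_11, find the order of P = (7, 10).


Compute successive multiples of P until we hit O:
  1P = (7, 10)
  2P = (2, 3)
  3P = (0, 2)
  4P = (8, 3)
  5P = (1, 3)
  6P = (1, 8)
  7P = (8, 8)
  8P = (0, 9)
  ... (continuing to 11P)
  11P = O

ord(P) = 11


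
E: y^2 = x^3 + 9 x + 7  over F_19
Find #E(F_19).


For each x in F_19, count y with y^2 = x^3 + 9 x + 7 mod 19:
  x = 0: RHS = 7, y in [8, 11]  -> 2 point(s)
  x = 1: RHS = 17, y in [6, 13]  -> 2 point(s)
  x = 3: RHS = 4, y in [2, 17]  -> 2 point(s)
  x = 5: RHS = 6, y in [5, 14]  -> 2 point(s)
  x = 6: RHS = 11, y in [7, 12]  -> 2 point(s)
  x = 9: RHS = 0, y in [0]  -> 1 point(s)
  x = 12: RHS = 0, y in [0]  -> 1 point(s)
  x = 17: RHS = 0, y in [0]  -> 1 point(s)
  x = 18: RHS = 16, y in [4, 15]  -> 2 point(s)
Affine points: 15. Add the point at infinity: total = 16.

#E(F_19) = 16


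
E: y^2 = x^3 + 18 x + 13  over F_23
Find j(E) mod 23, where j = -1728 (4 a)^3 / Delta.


Delta = -16(4 a^3 + 27 b^2) mod 23 = 13
-1728 * (4 a)^3 = -1728 * (4*18)^3 mod 23 = 11
j = 11 * 13^(-1) mod 23 = 15

j = 15 (mod 23)


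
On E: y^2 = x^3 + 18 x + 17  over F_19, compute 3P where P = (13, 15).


k = 3 = 11_2 (binary, LSB first: 11)
Double-and-add from P = (13, 15):
  bit 0 = 1: acc = O + (13, 15) = (13, 15)
  bit 1 = 1: acc = (13, 15) + (0, 13) = (4, 1)

3P = (4, 1)


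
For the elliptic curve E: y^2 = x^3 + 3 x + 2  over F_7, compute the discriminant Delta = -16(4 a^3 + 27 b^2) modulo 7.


4 a^3 + 27 b^2 = 4*3^3 + 27*2^2 = 108 + 108 = 216
Delta = -16 * (216) = -3456
Delta mod 7 = 2

Delta = 2 (mod 7)


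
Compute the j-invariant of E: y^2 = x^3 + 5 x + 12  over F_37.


Delta = -16(4 a^3 + 27 b^2) mod 37 = 18
-1728 * (4 a)^3 = -1728 * (4*5)^3 mod 37 = 14
j = 14 * 18^(-1) mod 37 = 9

j = 9 (mod 37)


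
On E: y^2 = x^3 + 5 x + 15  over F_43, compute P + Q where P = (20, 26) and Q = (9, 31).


P != Q, so use the chord formula.
s = (y2 - y1) / (x2 - x1) = (5) / (32) mod 43 = 23
x3 = s^2 - x1 - x2 mod 43 = 23^2 - 20 - 9 = 27
y3 = s (x1 - x3) - y1 mod 43 = 23 * (20 - 27) - 26 = 28

P + Q = (27, 28)


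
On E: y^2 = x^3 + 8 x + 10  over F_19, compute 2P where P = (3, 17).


Doubling: s = (3 x1^2 + a) / (2 y1)
s = (3*3^2 + 8) / (2*17) mod 19 = 15
x3 = s^2 - 2 x1 mod 19 = 15^2 - 2*3 = 10
y3 = s (x1 - x3) - y1 mod 19 = 15 * (3 - 10) - 17 = 11

2P = (10, 11)


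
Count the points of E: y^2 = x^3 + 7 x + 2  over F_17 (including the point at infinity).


For each x in F_17, count y with y^2 = x^3 + 7 x + 2 mod 17:
  x = 0: RHS = 2, y in [6, 11]  -> 2 point(s)
  x = 3: RHS = 16, y in [4, 13]  -> 2 point(s)
  x = 4: RHS = 9, y in [3, 14]  -> 2 point(s)
  x = 5: RHS = 9, y in [3, 14]  -> 2 point(s)
  x = 8: RHS = 9, y in [3, 14]  -> 2 point(s)
  x = 10: RHS = 1, y in [1, 16]  -> 2 point(s)
  x = 11: RHS = 16, y in [4, 13]  -> 2 point(s)
Affine points: 14. Add the point at infinity: total = 15.

#E(F_17) = 15


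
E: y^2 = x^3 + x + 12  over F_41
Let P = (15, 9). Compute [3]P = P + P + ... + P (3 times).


k = 3 = 11_2 (binary, LSB first: 11)
Double-and-add from P = (15, 9):
  bit 0 = 1: acc = O + (15, 9) = (15, 9)
  bit 1 = 1: acc = (15, 9) + (34, 20) = (23, 36)

3P = (23, 36)


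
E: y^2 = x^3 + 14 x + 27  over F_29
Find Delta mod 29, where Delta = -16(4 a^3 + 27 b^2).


4 a^3 + 27 b^2 = 4*14^3 + 27*27^2 = 10976 + 19683 = 30659
Delta = -16 * (30659) = -490544
Delta mod 29 = 20

Delta = 20 (mod 29)


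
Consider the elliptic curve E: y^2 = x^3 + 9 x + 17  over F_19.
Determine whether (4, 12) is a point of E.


Check whether y^2 = x^3 + 9 x + 17 (mod 19) for (x, y) = (4, 12).
LHS: y^2 = 12^2 mod 19 = 11
RHS: x^3 + 9 x + 17 = 4^3 + 9*4 + 17 mod 19 = 3
LHS != RHS

No, not on the curve


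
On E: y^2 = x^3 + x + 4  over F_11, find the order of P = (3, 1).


Compute successive multiples of P until we hit O:
  1P = (3, 1)
  2P = (3, 10)
  3P = O

ord(P) = 3


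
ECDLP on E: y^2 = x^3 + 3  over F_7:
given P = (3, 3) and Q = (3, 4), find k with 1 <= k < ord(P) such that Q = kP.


Enumerate multiples of P until we hit Q = (3, 4):
  1P = (3, 3)
  2P = (2, 5)
  3P = (6, 3)
  4P = (5, 4)
  5P = (1, 5)
  6P = (4, 5)
  7P = (4, 2)
  8P = (1, 2)
  9P = (5, 3)
  10P = (6, 4)
  11P = (2, 2)
  12P = (3, 4)
Match found at i = 12.

k = 12


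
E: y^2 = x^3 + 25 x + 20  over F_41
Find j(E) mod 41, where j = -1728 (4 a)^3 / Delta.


Delta = -16(4 a^3 + 27 b^2) mod 41 = 5
-1728 * (4 a)^3 = -1728 * (4*25)^3 mod 41 = 22
j = 22 * 5^(-1) mod 41 = 29

j = 29 (mod 41)


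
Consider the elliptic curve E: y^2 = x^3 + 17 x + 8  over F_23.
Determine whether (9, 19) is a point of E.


Check whether y^2 = x^3 + 17 x + 8 (mod 23) for (x, y) = (9, 19).
LHS: y^2 = 19^2 mod 23 = 16
RHS: x^3 + 17 x + 8 = 9^3 + 17*9 + 8 mod 23 = 16
LHS = RHS

Yes, on the curve


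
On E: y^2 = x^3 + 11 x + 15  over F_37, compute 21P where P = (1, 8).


k = 21 = 10101_2 (binary, LSB first: 10101)
Double-and-add from P = (1, 8):
  bit 0 = 1: acc = O + (1, 8) = (1, 8)
  bit 1 = 0: acc unchanged = (1, 8)
  bit 2 = 1: acc = (1, 8) + (3, 1) = (36, 22)
  bit 3 = 0: acc unchanged = (36, 22)
  bit 4 = 1: acc = (36, 22) + (20, 13) = (28, 1)

21P = (28, 1)


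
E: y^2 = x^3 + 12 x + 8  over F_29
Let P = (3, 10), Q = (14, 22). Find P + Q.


P != Q, so use the chord formula.
s = (y2 - y1) / (x2 - x1) = (12) / (11) mod 29 = 9
x3 = s^2 - x1 - x2 mod 29 = 9^2 - 3 - 14 = 6
y3 = s (x1 - x3) - y1 mod 29 = 9 * (3 - 6) - 10 = 21

P + Q = (6, 21)


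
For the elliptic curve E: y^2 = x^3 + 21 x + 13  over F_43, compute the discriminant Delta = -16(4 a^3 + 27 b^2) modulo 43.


4 a^3 + 27 b^2 = 4*21^3 + 27*13^2 = 37044 + 4563 = 41607
Delta = -16 * (41607) = -665712
Delta mod 43 = 14

Delta = 14 (mod 43)


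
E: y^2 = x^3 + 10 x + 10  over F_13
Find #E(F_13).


For each x in F_13, count y with y^2 = x^3 + 10 x + 10 mod 13:
  x = 0: RHS = 10, y in [6, 7]  -> 2 point(s)
  x = 2: RHS = 12, y in [5, 8]  -> 2 point(s)
  x = 4: RHS = 10, y in [6, 7]  -> 2 point(s)
  x = 5: RHS = 3, y in [4, 9]  -> 2 point(s)
  x = 6: RHS = 0, y in [0]  -> 1 point(s)
  x = 8: RHS = 4, y in [2, 11]  -> 2 point(s)
  x = 9: RHS = 10, y in [6, 7]  -> 2 point(s)
  x = 12: RHS = 12, y in [5, 8]  -> 2 point(s)
Affine points: 15. Add the point at infinity: total = 16.

#E(F_13) = 16


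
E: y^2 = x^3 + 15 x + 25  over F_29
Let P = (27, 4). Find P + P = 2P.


Doubling: s = (3 x1^2 + a) / (2 y1)
s = (3*27^2 + 15) / (2*4) mod 29 = 7
x3 = s^2 - 2 x1 mod 29 = 7^2 - 2*27 = 24
y3 = s (x1 - x3) - y1 mod 29 = 7 * (27 - 24) - 4 = 17

2P = (24, 17)


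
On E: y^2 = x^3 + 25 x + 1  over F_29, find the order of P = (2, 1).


Compute successive multiples of P until we hit O:
  1P = (2, 1)
  2P = (12, 17)
  3P = (28, 27)
  4P = (0, 1)
  5P = (27, 28)
  6P = (22, 18)
  7P = (10, 27)
  8P = (4, 7)
  ... (continuing to 22P)
  22P = O

ord(P) = 22


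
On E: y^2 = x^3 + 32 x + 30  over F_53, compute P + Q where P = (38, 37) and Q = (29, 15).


P != Q, so use the chord formula.
s = (y2 - y1) / (x2 - x1) = (31) / (44) mod 53 = 26
x3 = s^2 - x1 - x2 mod 53 = 26^2 - 38 - 29 = 26
y3 = s (x1 - x3) - y1 mod 53 = 26 * (38 - 26) - 37 = 10

P + Q = (26, 10)


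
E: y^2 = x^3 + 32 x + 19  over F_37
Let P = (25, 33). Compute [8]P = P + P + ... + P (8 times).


k = 8 = 1000_2 (binary, LSB first: 0001)
Double-and-add from P = (25, 33):
  bit 0 = 0: acc unchanged = O
  bit 1 = 0: acc unchanged = O
  bit 2 = 0: acc unchanged = O
  bit 3 = 1: acc = O + (18, 10) = (18, 10)

8P = (18, 10)


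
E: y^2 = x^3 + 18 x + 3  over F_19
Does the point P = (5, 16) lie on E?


Check whether y^2 = x^3 + 18 x + 3 (mod 19) for (x, y) = (5, 16).
LHS: y^2 = 16^2 mod 19 = 9
RHS: x^3 + 18 x + 3 = 5^3 + 18*5 + 3 mod 19 = 9
LHS = RHS

Yes, on the curve


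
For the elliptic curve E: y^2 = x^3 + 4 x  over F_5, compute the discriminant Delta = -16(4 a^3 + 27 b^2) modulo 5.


4 a^3 + 27 b^2 = 4*4^3 + 27*0^2 = 256 + 0 = 256
Delta = -16 * (256) = -4096
Delta mod 5 = 4

Delta = 4 (mod 5)


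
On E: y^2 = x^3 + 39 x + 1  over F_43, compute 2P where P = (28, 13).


Doubling: s = (3 x1^2 + a) / (2 y1)
s = (3*28^2 + 39) / (2*13) mod 43 = 1
x3 = s^2 - 2 x1 mod 43 = 1^2 - 2*28 = 31
y3 = s (x1 - x3) - y1 mod 43 = 1 * (28 - 31) - 13 = 27

2P = (31, 27)


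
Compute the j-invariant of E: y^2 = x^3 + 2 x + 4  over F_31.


Delta = -16(4 a^3 + 27 b^2) mod 31 = 16
-1728 * (4 a)^3 = -1728 * (4*2)^3 mod 31 = 4
j = 4 * 16^(-1) mod 31 = 8

j = 8 (mod 31)


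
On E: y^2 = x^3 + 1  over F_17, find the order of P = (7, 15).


Compute successive multiples of P until we hit O:
  1P = (7, 15)
  2P = (1, 11)
  3P = (0, 1)
  4P = (14, 5)
  5P = (14, 12)
  6P = (0, 16)
  7P = (1, 6)
  8P = (7, 2)
  ... (continuing to 9P)
  9P = O

ord(P) = 9


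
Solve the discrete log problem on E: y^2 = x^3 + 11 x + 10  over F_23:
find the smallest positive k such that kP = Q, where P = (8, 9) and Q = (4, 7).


Enumerate multiples of P until we hit Q = (4, 7):
  1P = (8, 9)
  2P = (15, 13)
  3P = (13, 21)
  4P = (5, 12)
  5P = (11, 17)
  6P = (6, 4)
  7P = (21, 16)
  8P = (3, 22)
  9P = (16, 21)
  10P = (7, 4)
  11P = (10, 4)
  12P = (17, 2)
  13P = (4, 16)
  14P = (4, 7)
Match found at i = 14.

k = 14


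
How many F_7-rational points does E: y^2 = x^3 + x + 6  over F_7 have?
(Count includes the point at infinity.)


For each x in F_7, count y with y^2 = x^3 + 1 x + 6 mod 7:
  x = 1: RHS = 1, y in [1, 6]  -> 2 point(s)
  x = 2: RHS = 2, y in [3, 4]  -> 2 point(s)
  x = 3: RHS = 1, y in [1, 6]  -> 2 point(s)
  x = 4: RHS = 4, y in [2, 5]  -> 2 point(s)
  x = 6: RHS = 4, y in [2, 5]  -> 2 point(s)
Affine points: 10. Add the point at infinity: total = 11.

#E(F_7) = 11


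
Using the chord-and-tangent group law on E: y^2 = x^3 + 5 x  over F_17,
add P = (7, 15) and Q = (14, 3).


P != Q, so use the chord formula.
s = (y2 - y1) / (x2 - x1) = (5) / (7) mod 17 = 8
x3 = s^2 - x1 - x2 mod 17 = 8^2 - 7 - 14 = 9
y3 = s (x1 - x3) - y1 mod 17 = 8 * (7 - 9) - 15 = 3

P + Q = (9, 3)


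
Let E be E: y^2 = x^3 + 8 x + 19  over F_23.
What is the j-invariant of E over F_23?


Delta = -16(4 a^3 + 27 b^2) mod 23 = 18
-1728 * (4 a)^3 = -1728 * (4*8)^3 mod 23 = 21
j = 21 * 18^(-1) mod 23 = 5

j = 5 (mod 23)


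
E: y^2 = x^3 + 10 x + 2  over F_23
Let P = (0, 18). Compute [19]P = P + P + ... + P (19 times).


k = 19 = 10011_2 (binary, LSB first: 11001)
Double-and-add from P = (0, 18):
  bit 0 = 1: acc = O + (0, 18) = (0, 18)
  bit 1 = 1: acc = (0, 18) + (1, 6) = (5, 19)
  bit 2 = 0: acc unchanged = (5, 19)
  bit 3 = 0: acc unchanged = (5, 19)
  bit 4 = 1: acc = (5, 19) + (3, 6) = (17, 18)

19P = (17, 18)


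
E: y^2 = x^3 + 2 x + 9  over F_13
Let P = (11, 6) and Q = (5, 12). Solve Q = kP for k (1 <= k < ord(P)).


Enumerate multiples of P until we hit Q = (5, 12):
  1P = (11, 6)
  2P = (5, 1)
  3P = (6, 9)
  4P = (0, 3)
  5P = (1, 5)
  6P = (4, 9)
  7P = (8, 2)
  8P = (3, 9)
  9P = (3, 4)
  10P = (8, 11)
  11P = (4, 4)
  12P = (1, 8)
  13P = (0, 10)
  14P = (6, 4)
  15P = (5, 12)
Match found at i = 15.

k = 15


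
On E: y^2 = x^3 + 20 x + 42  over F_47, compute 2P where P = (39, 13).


Doubling: s = (3 x1^2 + a) / (2 y1)
s = (3*39^2 + 20) / (2*13) mod 47 = 19
x3 = s^2 - 2 x1 mod 47 = 19^2 - 2*39 = 1
y3 = s (x1 - x3) - y1 mod 47 = 19 * (39 - 1) - 13 = 4

2P = (1, 4)


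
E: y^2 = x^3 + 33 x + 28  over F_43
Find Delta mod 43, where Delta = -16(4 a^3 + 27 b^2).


4 a^3 + 27 b^2 = 4*33^3 + 27*28^2 = 143748 + 21168 = 164916
Delta = -16 * (164916) = -2638656
Delta mod 43 = 39

Delta = 39 (mod 43)


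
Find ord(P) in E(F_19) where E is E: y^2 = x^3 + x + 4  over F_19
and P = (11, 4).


Compute successive multiples of P until we hit O:
  1P = (11, 4)
  2P = (1, 14)
  3P = (8, 12)
  4P = (5, 18)
  5P = (0, 2)
  6P = (14, 11)
  7P = (10, 11)
  8P = (9, 1)
  ... (continuing to 19P)
  19P = O

ord(P) = 19


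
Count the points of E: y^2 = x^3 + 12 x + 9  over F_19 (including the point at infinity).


For each x in F_19, count y with y^2 = x^3 + 12 x + 9 mod 19:
  x = 0: RHS = 9, y in [3, 16]  -> 2 point(s)
  x = 4: RHS = 7, y in [8, 11]  -> 2 point(s)
  x = 5: RHS = 4, y in [2, 17]  -> 2 point(s)
  x = 8: RHS = 9, y in [3, 16]  -> 2 point(s)
  x = 11: RHS = 9, y in [3, 16]  -> 2 point(s)
  x = 12: RHS = 0, y in [0]  -> 1 point(s)
  x = 13: RHS = 6, y in [5, 14]  -> 2 point(s)
  x = 15: RHS = 11, y in [7, 12]  -> 2 point(s)
Affine points: 15. Add the point at infinity: total = 16.

#E(F_19) = 16


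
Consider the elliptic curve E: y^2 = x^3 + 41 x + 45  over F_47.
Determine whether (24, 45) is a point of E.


Check whether y^2 = x^3 + 41 x + 45 (mod 47) for (x, y) = (24, 45).
LHS: y^2 = 45^2 mod 47 = 4
RHS: x^3 + 41 x + 45 = 24^3 + 41*24 + 45 mod 47 = 1
LHS != RHS

No, not on the curve


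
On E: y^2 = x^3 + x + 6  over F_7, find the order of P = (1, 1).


Compute successive multiples of P until we hit O:
  1P = (1, 1)
  2P = (2, 4)
  3P = (6, 5)
  4P = (4, 5)
  5P = (3, 1)
  6P = (3, 6)
  7P = (4, 2)
  8P = (6, 2)
  ... (continuing to 11P)
  11P = O

ord(P) = 11


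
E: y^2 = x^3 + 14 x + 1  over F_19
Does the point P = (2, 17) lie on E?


Check whether y^2 = x^3 + 14 x + 1 (mod 19) for (x, y) = (2, 17).
LHS: y^2 = 17^2 mod 19 = 4
RHS: x^3 + 14 x + 1 = 2^3 + 14*2 + 1 mod 19 = 18
LHS != RHS

No, not on the curve


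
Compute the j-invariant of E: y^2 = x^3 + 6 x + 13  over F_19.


Delta = -16(4 a^3 + 27 b^2) mod 19 = 17
-1728 * (4 a)^3 = -1728 * (4*6)^3 mod 19 = 11
j = 11 * 17^(-1) mod 19 = 4

j = 4 (mod 19)


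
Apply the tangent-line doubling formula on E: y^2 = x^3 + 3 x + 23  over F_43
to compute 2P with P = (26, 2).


Doubling: s = (3 x1^2 + a) / (2 y1)
s = (3*26^2 + 3) / (2*2) mod 43 = 24
x3 = s^2 - 2 x1 mod 43 = 24^2 - 2*26 = 8
y3 = s (x1 - x3) - y1 mod 43 = 24 * (26 - 8) - 2 = 0

2P = (8, 0)


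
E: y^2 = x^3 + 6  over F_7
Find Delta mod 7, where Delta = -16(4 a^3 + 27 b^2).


4 a^3 + 27 b^2 = 4*0^3 + 27*6^2 = 0 + 972 = 972
Delta = -16 * (972) = -15552
Delta mod 7 = 2

Delta = 2 (mod 7)


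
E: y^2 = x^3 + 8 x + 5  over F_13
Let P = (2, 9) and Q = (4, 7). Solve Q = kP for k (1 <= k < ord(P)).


Enumerate multiples of P until we hit Q = (4, 7):
  1P = (2, 9)
  2P = (12, 3)
  3P = (3, 2)
  4P = (5, 12)
  5P = (7, 12)
  6P = (8, 3)
  7P = (4, 6)
  8P = (6, 10)
  9P = (1, 1)
  10P = (9, 0)
  11P = (1, 12)
  12P = (6, 3)
  13P = (4, 7)
Match found at i = 13.

k = 13


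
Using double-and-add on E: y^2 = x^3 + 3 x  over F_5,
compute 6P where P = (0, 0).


k = 6 = 110_2 (binary, LSB first: 011)
Double-and-add from P = (0, 0):
  bit 0 = 0: acc unchanged = O
  bit 1 = 1: acc = O + O = O
  bit 2 = 1: acc = O + O = O

6P = O


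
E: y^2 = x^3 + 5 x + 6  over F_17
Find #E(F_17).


For each x in F_17, count y with y^2 = x^3 + 5 x + 6 mod 17:
  x = 9: RHS = 15, y in [7, 10]  -> 2 point(s)
  x = 10: RHS = 2, y in [6, 11]  -> 2 point(s)
  x = 11: RHS = 15, y in [7, 10]  -> 2 point(s)
  x = 12: RHS = 9, y in [3, 14]  -> 2 point(s)
  x = 14: RHS = 15, y in [7, 10]  -> 2 point(s)
  x = 16: RHS = 0, y in [0]  -> 1 point(s)
Affine points: 11. Add the point at infinity: total = 12.

#E(F_17) = 12


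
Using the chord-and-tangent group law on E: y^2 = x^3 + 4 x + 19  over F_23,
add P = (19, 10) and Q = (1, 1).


P != Q, so use the chord formula.
s = (y2 - y1) / (x2 - x1) = (14) / (5) mod 23 = 12
x3 = s^2 - x1 - x2 mod 23 = 12^2 - 19 - 1 = 9
y3 = s (x1 - x3) - y1 mod 23 = 12 * (19 - 9) - 10 = 18

P + Q = (9, 18)


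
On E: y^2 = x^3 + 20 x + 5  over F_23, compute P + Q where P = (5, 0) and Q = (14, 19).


P != Q, so use the chord formula.
s = (y2 - y1) / (x2 - x1) = (19) / (9) mod 23 = 20
x3 = s^2 - x1 - x2 mod 23 = 20^2 - 5 - 14 = 13
y3 = s (x1 - x3) - y1 mod 23 = 20 * (5 - 13) - 0 = 1

P + Q = (13, 1)


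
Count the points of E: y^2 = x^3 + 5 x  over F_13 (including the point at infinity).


For each x in F_13, count y with y^2 = x^3 + 5 x + 0 mod 13:
  x = 0: RHS = 0, y in [0]  -> 1 point(s)
  x = 3: RHS = 3, y in [4, 9]  -> 2 point(s)
  x = 6: RHS = 12, y in [5, 8]  -> 2 point(s)
  x = 7: RHS = 1, y in [1, 12]  -> 2 point(s)
  x = 10: RHS = 10, y in [6, 7]  -> 2 point(s)
Affine points: 9. Add the point at infinity: total = 10.

#E(F_13) = 10


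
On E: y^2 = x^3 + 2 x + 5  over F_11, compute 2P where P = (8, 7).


Doubling: s = (3 x1^2 + a) / (2 y1)
s = (3*8^2 + 2) / (2*7) mod 11 = 6
x3 = s^2 - 2 x1 mod 11 = 6^2 - 2*8 = 9
y3 = s (x1 - x3) - y1 mod 11 = 6 * (8 - 9) - 7 = 9

2P = (9, 9)


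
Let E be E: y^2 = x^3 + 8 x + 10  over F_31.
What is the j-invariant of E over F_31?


Delta = -16(4 a^3 + 27 b^2) mod 31 = 13
-1728 * (4 a)^3 = -1728 * (4*8)^3 mod 31 = 8
j = 8 * 13^(-1) mod 31 = 3

j = 3 (mod 31)


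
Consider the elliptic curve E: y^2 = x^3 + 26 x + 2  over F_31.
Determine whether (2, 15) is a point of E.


Check whether y^2 = x^3 + 26 x + 2 (mod 31) for (x, y) = (2, 15).
LHS: y^2 = 15^2 mod 31 = 8
RHS: x^3 + 26 x + 2 = 2^3 + 26*2 + 2 mod 31 = 0
LHS != RHS

No, not on the curve


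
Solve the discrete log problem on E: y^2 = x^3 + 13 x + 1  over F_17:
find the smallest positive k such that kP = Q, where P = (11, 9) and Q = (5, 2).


Enumerate multiples of P until we hit Q = (5, 2):
  1P = (11, 9)
  2P = (16, 15)
  3P = (3, 4)
  4P = (1, 10)
  5P = (13, 15)
  6P = (2, 1)
  7P = (5, 2)
Match found at i = 7.

k = 7


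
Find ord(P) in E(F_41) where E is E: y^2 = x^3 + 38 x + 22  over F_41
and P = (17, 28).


Compute successive multiples of P until we hit O:
  1P = (17, 28)
  2P = (30, 35)
  3P = (12, 22)
  4P = (20, 34)
  5P = (8, 31)
  6P = (7, 37)
  7P = (1, 15)
  8P = (3, 9)
  ... (continuing to 47P)
  47P = O

ord(P) = 47


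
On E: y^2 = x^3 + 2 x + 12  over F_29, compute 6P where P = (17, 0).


k = 6 = 110_2 (binary, LSB first: 011)
Double-and-add from P = (17, 0):
  bit 0 = 0: acc unchanged = O
  bit 1 = 1: acc = O + O = O
  bit 2 = 1: acc = O + O = O

6P = O


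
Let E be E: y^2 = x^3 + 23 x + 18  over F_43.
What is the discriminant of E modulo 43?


4 a^3 + 27 b^2 = 4*23^3 + 27*18^2 = 48668 + 8748 = 57416
Delta = -16 * (57416) = -918656
Delta mod 43 = 39

Delta = 39 (mod 43)


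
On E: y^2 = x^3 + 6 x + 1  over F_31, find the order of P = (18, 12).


Compute successive multiples of P until we hit O:
  1P = (18, 12)
  2P = (30, 26)
  3P = (30, 5)
  4P = (18, 19)
  5P = O

ord(P) = 5


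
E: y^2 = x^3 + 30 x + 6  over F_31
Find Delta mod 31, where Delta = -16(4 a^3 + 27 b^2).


4 a^3 + 27 b^2 = 4*30^3 + 27*6^2 = 108000 + 972 = 108972
Delta = -16 * (108972) = -1743552
Delta mod 31 = 12

Delta = 12 (mod 31)


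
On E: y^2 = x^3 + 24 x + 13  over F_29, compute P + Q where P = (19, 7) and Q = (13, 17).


P != Q, so use the chord formula.
s = (y2 - y1) / (x2 - x1) = (10) / (23) mod 29 = 8
x3 = s^2 - x1 - x2 mod 29 = 8^2 - 19 - 13 = 3
y3 = s (x1 - x3) - y1 mod 29 = 8 * (19 - 3) - 7 = 5

P + Q = (3, 5)


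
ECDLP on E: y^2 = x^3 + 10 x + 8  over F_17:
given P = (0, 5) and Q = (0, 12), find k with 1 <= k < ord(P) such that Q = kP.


Enumerate multiples of P until we hit Q = (0, 12):
  1P = (0, 5)
  2P = (1, 11)
  3P = (1, 6)
  4P = (0, 12)
Match found at i = 4.

k = 4


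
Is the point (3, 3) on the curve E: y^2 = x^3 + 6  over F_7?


Check whether y^2 = x^3 + 0 x + 6 (mod 7) for (x, y) = (3, 3).
LHS: y^2 = 3^2 mod 7 = 2
RHS: x^3 + 0 x + 6 = 3^3 + 0*3 + 6 mod 7 = 5
LHS != RHS

No, not on the curve


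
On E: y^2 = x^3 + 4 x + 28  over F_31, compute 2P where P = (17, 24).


Doubling: s = (3 x1^2 + a) / (2 y1)
s = (3*17^2 + 4) / (2*24) mod 31 = 2
x3 = s^2 - 2 x1 mod 31 = 2^2 - 2*17 = 1
y3 = s (x1 - x3) - y1 mod 31 = 2 * (17 - 1) - 24 = 8

2P = (1, 8)


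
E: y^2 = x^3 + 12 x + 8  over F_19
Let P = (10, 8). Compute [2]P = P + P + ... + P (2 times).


k = 2 = 10_2 (binary, LSB first: 01)
Double-and-add from P = (10, 8):
  bit 0 = 0: acc unchanged = O
  bit 1 = 1: acc = O + (4, 14) = (4, 14)

2P = (4, 14)


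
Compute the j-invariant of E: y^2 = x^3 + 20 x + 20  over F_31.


Delta = -16(4 a^3 + 27 b^2) mod 31 = 21
-1728 * (4 a)^3 = -1728 * (4*20)^3 mod 31 = 1
j = 1 * 21^(-1) mod 31 = 3

j = 3 (mod 31)


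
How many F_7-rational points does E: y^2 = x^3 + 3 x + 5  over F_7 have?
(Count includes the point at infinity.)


For each x in F_7, count y with y^2 = x^3 + 3 x + 5 mod 7:
  x = 1: RHS = 2, y in [3, 4]  -> 2 point(s)
  x = 4: RHS = 4, y in [2, 5]  -> 2 point(s)
  x = 6: RHS = 1, y in [1, 6]  -> 2 point(s)
Affine points: 6. Add the point at infinity: total = 7.

#E(F_7) = 7


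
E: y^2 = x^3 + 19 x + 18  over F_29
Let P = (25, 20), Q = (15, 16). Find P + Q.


P != Q, so use the chord formula.
s = (y2 - y1) / (x2 - x1) = (25) / (19) mod 29 = 12
x3 = s^2 - x1 - x2 mod 29 = 12^2 - 25 - 15 = 17
y3 = s (x1 - x3) - y1 mod 29 = 12 * (25 - 17) - 20 = 18

P + Q = (17, 18)


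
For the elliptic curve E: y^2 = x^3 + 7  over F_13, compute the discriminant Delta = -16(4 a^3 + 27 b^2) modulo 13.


4 a^3 + 27 b^2 = 4*0^3 + 27*7^2 = 0 + 1323 = 1323
Delta = -16 * (1323) = -21168
Delta mod 13 = 9

Delta = 9 (mod 13)


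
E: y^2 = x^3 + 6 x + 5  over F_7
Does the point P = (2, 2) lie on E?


Check whether y^2 = x^3 + 6 x + 5 (mod 7) for (x, y) = (2, 2).
LHS: y^2 = 2^2 mod 7 = 4
RHS: x^3 + 6 x + 5 = 2^3 + 6*2 + 5 mod 7 = 4
LHS = RHS

Yes, on the curve


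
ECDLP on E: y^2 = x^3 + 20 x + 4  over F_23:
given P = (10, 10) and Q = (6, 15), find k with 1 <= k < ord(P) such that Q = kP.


Enumerate multiples of P until we hit Q = (6, 15):
  1P = (10, 10)
  2P = (6, 8)
  3P = (13, 0)
  4P = (6, 15)
Match found at i = 4.

k = 4


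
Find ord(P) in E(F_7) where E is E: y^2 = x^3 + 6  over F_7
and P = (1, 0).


Compute successive multiples of P until we hit O:
  1P = (1, 0)
  2P = O

ord(P) = 2


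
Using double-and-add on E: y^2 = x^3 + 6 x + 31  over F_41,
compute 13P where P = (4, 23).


k = 13 = 1101_2 (binary, LSB first: 1011)
Double-and-add from P = (4, 23):
  bit 0 = 1: acc = O + (4, 23) = (4, 23)
  bit 1 = 0: acc unchanged = (4, 23)
  bit 2 = 1: acc = (4, 23) + (24, 31) = (23, 35)
  bit 3 = 1: acc = (23, 35) + (36, 9) = (27, 14)

13P = (27, 14)


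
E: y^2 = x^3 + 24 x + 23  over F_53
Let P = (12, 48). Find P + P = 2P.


Doubling: s = (3 x1^2 + a) / (2 y1)
s = (3*12^2 + 24) / (2*48) mod 53 = 18
x3 = s^2 - 2 x1 mod 53 = 18^2 - 2*12 = 35
y3 = s (x1 - x3) - y1 mod 53 = 18 * (12 - 35) - 48 = 15

2P = (35, 15)


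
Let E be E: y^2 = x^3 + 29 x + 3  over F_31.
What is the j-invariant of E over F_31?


Delta = -16(4 a^3 + 27 b^2) mod 31 = 3
-1728 * (4 a)^3 = -1728 * (4*29)^3 mod 31 = 27
j = 27 * 3^(-1) mod 31 = 9

j = 9 (mod 31)


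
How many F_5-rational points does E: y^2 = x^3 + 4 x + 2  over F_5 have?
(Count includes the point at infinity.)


For each x in F_5, count y with y^2 = x^3 + 4 x + 2 mod 5:
  x = 3: RHS = 1, y in [1, 4]  -> 2 point(s)
Affine points: 2. Add the point at infinity: total = 3.

#E(F_5) = 3


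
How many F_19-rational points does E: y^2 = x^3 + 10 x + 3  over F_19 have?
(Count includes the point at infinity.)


For each x in F_19, count y with y^2 = x^3 + 10 x + 3 mod 19:
  x = 5: RHS = 7, y in [8, 11]  -> 2 point(s)
  x = 7: RHS = 17, y in [6, 13]  -> 2 point(s)
  x = 8: RHS = 6, y in [5, 14]  -> 2 point(s)
  x = 9: RHS = 5, y in [9, 10]  -> 2 point(s)
  x = 10: RHS = 1, y in [1, 18]  -> 2 point(s)
  x = 11: RHS = 0, y in [0]  -> 1 point(s)
  x = 18: RHS = 11, y in [7, 12]  -> 2 point(s)
Affine points: 13. Add the point at infinity: total = 14.

#E(F_19) = 14


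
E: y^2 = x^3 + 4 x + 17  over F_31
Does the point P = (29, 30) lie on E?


Check whether y^2 = x^3 + 4 x + 17 (mod 31) for (x, y) = (29, 30).
LHS: y^2 = 30^2 mod 31 = 1
RHS: x^3 + 4 x + 17 = 29^3 + 4*29 + 17 mod 31 = 1
LHS = RHS

Yes, on the curve


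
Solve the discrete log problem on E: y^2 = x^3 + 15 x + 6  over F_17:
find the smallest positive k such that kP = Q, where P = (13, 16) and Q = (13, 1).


Enumerate multiples of P until we hit Q = (13, 1):
  1P = (13, 16)
  2P = (10, 0)
  3P = (13, 1)
Match found at i = 3.

k = 3


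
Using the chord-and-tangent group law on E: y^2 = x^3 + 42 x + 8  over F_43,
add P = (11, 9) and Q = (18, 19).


P != Q, so use the chord formula.
s = (y2 - y1) / (x2 - x1) = (10) / (7) mod 43 = 26
x3 = s^2 - x1 - x2 mod 43 = 26^2 - 11 - 18 = 2
y3 = s (x1 - x3) - y1 mod 43 = 26 * (11 - 2) - 9 = 10

P + Q = (2, 10)


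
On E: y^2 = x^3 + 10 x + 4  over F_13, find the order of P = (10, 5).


Compute successive multiples of P until we hit O:
  1P = (10, 5)
  2P = (5, 7)
  3P = (7, 12)
  4P = (0, 2)
  5P = (4, 2)
  6P = (9, 2)
  7P = (3, 3)
  8P = (3, 10)
  ... (continuing to 15P)
  15P = O

ord(P) = 15


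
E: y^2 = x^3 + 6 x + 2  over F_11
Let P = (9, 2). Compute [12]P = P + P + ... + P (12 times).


k = 12 = 1100_2 (binary, LSB first: 0011)
Double-and-add from P = (9, 2):
  bit 0 = 0: acc unchanged = O
  bit 1 = 0: acc unchanged = O
  bit 2 = 1: acc = O + (6, 10) = (6, 10)
  bit 3 = 1: acc = (6, 10) + (3, 6) = (5, 6)

12P = (5, 6)


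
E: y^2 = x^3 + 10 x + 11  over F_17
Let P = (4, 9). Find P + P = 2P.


Doubling: s = (3 x1^2 + a) / (2 y1)
s = (3*4^2 + 10) / (2*9) mod 17 = 7
x3 = s^2 - 2 x1 mod 17 = 7^2 - 2*4 = 7
y3 = s (x1 - x3) - y1 mod 17 = 7 * (4 - 7) - 9 = 4

2P = (7, 4)


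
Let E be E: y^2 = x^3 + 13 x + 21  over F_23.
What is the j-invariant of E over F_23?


Delta = -16(4 a^3 + 27 b^2) mod 23 = 11
-1728 * (4 a)^3 = -1728 * (4*13)^3 mod 23 = 19
j = 19 * 11^(-1) mod 23 = 8

j = 8 (mod 23)


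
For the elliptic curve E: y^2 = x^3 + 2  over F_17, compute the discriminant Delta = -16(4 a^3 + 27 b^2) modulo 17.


4 a^3 + 27 b^2 = 4*0^3 + 27*2^2 = 0 + 108 = 108
Delta = -16 * (108) = -1728
Delta mod 17 = 6

Delta = 6 (mod 17)


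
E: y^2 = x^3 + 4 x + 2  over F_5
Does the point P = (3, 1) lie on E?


Check whether y^2 = x^3 + 4 x + 2 (mod 5) for (x, y) = (3, 1).
LHS: y^2 = 1^2 mod 5 = 1
RHS: x^3 + 4 x + 2 = 3^3 + 4*3 + 2 mod 5 = 1
LHS = RHS

Yes, on the curve


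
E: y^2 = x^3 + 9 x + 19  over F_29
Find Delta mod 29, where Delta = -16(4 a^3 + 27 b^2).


4 a^3 + 27 b^2 = 4*9^3 + 27*19^2 = 2916 + 9747 = 12663
Delta = -16 * (12663) = -202608
Delta mod 29 = 15

Delta = 15 (mod 29)


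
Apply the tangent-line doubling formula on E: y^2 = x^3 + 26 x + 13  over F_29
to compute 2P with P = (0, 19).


Doubling: s = (3 x1^2 + a) / (2 y1)
s = (3*0^2 + 26) / (2*19) mod 29 = 19
x3 = s^2 - 2 x1 mod 29 = 19^2 - 2*0 = 13
y3 = s (x1 - x3) - y1 mod 29 = 19 * (0 - 13) - 19 = 24

2P = (13, 24)


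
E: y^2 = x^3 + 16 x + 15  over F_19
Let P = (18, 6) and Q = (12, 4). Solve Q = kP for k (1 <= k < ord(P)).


Enumerate multiples of P until we hit Q = (12, 4):
  1P = (18, 6)
  2P = (2, 13)
  3P = (15, 1)
  4P = (12, 4)
Match found at i = 4.

k = 4


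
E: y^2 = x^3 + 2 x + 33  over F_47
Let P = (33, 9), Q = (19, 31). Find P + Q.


P != Q, so use the chord formula.
s = (y2 - y1) / (x2 - x1) = (22) / (33) mod 47 = 32
x3 = s^2 - x1 - x2 mod 47 = 32^2 - 33 - 19 = 32
y3 = s (x1 - x3) - y1 mod 47 = 32 * (33 - 32) - 9 = 23

P + Q = (32, 23)


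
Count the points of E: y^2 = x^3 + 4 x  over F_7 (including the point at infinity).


For each x in F_7, count y with y^2 = x^3 + 4 x + 0 mod 7:
  x = 0: RHS = 0, y in [0]  -> 1 point(s)
  x = 2: RHS = 2, y in [3, 4]  -> 2 point(s)
  x = 3: RHS = 4, y in [2, 5]  -> 2 point(s)
  x = 6: RHS = 2, y in [3, 4]  -> 2 point(s)
Affine points: 7. Add the point at infinity: total = 8.

#E(F_7) = 8


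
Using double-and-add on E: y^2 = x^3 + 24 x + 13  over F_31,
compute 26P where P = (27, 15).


k = 26 = 11010_2 (binary, LSB first: 01011)
Double-and-add from P = (27, 15):
  bit 0 = 0: acc unchanged = O
  bit 1 = 1: acc = O + (15, 20) = (15, 20)
  bit 2 = 0: acc unchanged = (15, 20)
  bit 3 = 1: acc = (15, 20) + (28, 10) = (4, 24)
  bit 4 = 1: acc = (4, 24) + (7, 11) = (25, 5)

26P = (25, 5)


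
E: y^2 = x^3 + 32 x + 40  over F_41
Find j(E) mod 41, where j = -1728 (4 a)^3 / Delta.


Delta = -16(4 a^3 + 27 b^2) mod 41 = 17
-1728 * (4 a)^3 = -1728 * (4*32)^3 mod 41 = 29
j = 29 * 17^(-1) mod 41 = 21

j = 21 (mod 41)


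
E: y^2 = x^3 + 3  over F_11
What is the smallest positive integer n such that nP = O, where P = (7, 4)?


Compute successive multiples of P until we hit O:
  1P = (7, 4)
  2P = (0, 5)
  3P = (2, 0)
  4P = (0, 6)
  5P = (7, 7)
  6P = O

ord(P) = 6


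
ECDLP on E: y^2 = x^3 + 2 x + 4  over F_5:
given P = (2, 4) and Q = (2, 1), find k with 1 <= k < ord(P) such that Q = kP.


Enumerate multiples of P until we hit Q = (2, 1):
  1P = (2, 4)
  2P = (0, 2)
  3P = (4, 4)
  4P = (4, 1)
  5P = (0, 3)
  6P = (2, 1)
Match found at i = 6.

k = 6


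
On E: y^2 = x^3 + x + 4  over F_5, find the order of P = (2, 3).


Compute successive multiples of P until we hit O:
  1P = (2, 3)
  2P = (0, 3)
  3P = (3, 2)
  4P = (1, 1)
  5P = (1, 4)
  6P = (3, 3)
  7P = (0, 2)
  8P = (2, 2)
  ... (continuing to 9P)
  9P = O

ord(P) = 9


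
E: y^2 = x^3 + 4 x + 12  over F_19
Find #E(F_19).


For each x in F_19, count y with y^2 = x^3 + 4 x + 12 mod 19:
  x = 1: RHS = 17, y in [6, 13]  -> 2 point(s)
  x = 2: RHS = 9, y in [3, 16]  -> 2 point(s)
  x = 4: RHS = 16, y in [4, 15]  -> 2 point(s)
  x = 5: RHS = 5, y in [9, 10]  -> 2 point(s)
  x = 6: RHS = 5, y in [9, 10]  -> 2 point(s)
  x = 8: RHS = 5, y in [9, 10]  -> 2 point(s)
  x = 9: RHS = 17, y in [6, 13]  -> 2 point(s)
  x = 10: RHS = 7, y in [8, 11]  -> 2 point(s)
  x = 11: RHS = 0, y in [0]  -> 1 point(s)
  x = 13: RHS = 0, y in [0]  -> 1 point(s)
  x = 14: RHS = 0, y in [0]  -> 1 point(s)
  x = 16: RHS = 11, y in [7, 12]  -> 2 point(s)
  x = 18: RHS = 7, y in [8, 11]  -> 2 point(s)
Affine points: 23. Add the point at infinity: total = 24.

#E(F_19) = 24
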